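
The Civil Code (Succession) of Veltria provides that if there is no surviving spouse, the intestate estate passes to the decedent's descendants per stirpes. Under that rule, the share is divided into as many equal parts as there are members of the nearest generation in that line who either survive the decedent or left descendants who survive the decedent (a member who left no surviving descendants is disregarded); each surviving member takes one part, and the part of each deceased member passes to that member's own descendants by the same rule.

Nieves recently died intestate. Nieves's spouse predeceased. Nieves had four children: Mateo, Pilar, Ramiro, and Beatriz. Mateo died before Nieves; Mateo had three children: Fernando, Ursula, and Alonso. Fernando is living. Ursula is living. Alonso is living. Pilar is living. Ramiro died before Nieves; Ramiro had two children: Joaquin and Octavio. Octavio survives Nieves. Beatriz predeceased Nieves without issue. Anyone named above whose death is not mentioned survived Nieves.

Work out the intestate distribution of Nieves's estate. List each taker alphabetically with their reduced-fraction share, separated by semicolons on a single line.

There is no surviving spouse, so the entire estate passes to Nieves's descendants per stirpes.
Beatriz left no surviving issue, so that branch lapses and is disregarded.
The estate is divided into 3 equal shares of 1/3 among Mateo, Pilar, Ramiro.
Mateo predeceased; the 1/3 allotted to Mateo's branch passes to Mateo's issue by representation.
The 1/3 is divided into 3 equal shares of 1/9 among Fernando, Ursula, Alonso.
Fernando is living and takes 1/9.
Ursula is living and takes 1/9.
Alonso is living and takes 1/9.
Pilar is living and takes 1/3.
Ramiro predeceased; the 1/3 allotted to Ramiro's branch passes to Ramiro's issue by representation.
The 1/3 is divided into 2 equal shares of 1/6 among Joaquin, Octavio.
Joaquin is living and takes 1/6.
Octavio is living and takes 1/6.

Alonso 1/9; Fernando 1/9; Joaquin 1/6; Octavio 1/6; Pilar 1/3; Ursula 1/9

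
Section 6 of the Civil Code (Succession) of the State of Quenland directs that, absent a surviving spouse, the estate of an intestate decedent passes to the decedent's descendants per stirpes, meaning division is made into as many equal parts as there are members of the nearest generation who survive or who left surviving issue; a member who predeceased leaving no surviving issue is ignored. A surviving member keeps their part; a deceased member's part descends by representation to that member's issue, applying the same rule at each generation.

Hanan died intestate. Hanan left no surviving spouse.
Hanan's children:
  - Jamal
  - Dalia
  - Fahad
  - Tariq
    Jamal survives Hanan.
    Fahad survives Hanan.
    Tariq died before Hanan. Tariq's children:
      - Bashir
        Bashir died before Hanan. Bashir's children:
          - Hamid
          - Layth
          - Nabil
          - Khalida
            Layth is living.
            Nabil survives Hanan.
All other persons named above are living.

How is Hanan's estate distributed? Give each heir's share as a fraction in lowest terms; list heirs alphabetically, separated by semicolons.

Dalia 1/4; Fahad 1/4; Hamid 1/16; Jamal 1/4; Khalida 1/16; Layth 1/16; Nabil 1/16

There is no surviving spouse, so the entire estate passes to Hanan's descendants per stirpes.
The estate is divided into 4 equal shares of 1/4 among Jamal, Dalia, Fahad, Tariq.
Jamal is living and takes 1/4.
Dalia is living and takes 1/4.
Fahad is living and takes 1/4.
Tariq predeceased; the 1/4 allotted to Tariq's branch passes to Tariq's issue by representation.
Bashir's line is the sole branch at this level, so the full 1/4 passes to Bashir's issue by representation.
The 1/4 is divided into 4 equal shares of 1/16 among Hamid, Layth, Nabil, Khalida.
Hamid is living and takes 1/16.
Layth is living and takes 1/16.
Nabil is living and takes 1/16.
Khalida is living and takes 1/16.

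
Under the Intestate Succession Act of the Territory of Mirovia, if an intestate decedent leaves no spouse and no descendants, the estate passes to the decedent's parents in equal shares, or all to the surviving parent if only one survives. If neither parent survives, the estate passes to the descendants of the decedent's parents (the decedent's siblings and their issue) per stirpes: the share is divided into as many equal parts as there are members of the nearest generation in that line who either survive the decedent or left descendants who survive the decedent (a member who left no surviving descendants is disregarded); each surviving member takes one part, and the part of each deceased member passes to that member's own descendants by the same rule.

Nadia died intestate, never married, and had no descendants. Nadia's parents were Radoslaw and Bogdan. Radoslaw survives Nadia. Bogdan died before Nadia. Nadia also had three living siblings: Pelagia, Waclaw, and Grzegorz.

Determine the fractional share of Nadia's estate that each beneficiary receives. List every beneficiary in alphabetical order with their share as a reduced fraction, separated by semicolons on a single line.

Radoslaw 1

Only one parent, Radoslaw, survives, so Radoslaw takes the entire estate. The siblings take nothing because a surviving parent has priority.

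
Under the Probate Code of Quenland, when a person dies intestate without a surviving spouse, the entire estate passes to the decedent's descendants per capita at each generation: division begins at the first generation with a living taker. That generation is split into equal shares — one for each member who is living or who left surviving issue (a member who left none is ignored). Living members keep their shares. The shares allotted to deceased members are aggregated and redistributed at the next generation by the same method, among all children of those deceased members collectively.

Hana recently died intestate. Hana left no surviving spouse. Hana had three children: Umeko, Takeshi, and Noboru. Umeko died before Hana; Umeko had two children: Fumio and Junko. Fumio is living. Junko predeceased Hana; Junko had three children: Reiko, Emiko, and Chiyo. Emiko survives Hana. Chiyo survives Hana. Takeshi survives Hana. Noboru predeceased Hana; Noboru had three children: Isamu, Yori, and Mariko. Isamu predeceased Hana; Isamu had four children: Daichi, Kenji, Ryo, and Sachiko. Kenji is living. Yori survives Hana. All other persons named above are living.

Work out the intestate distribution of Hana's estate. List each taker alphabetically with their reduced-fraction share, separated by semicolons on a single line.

There is no surviving spouse, so the entire estate passes to Hana's descendants per capita at each generation.
At generation 1 (Umeko, Takeshi, Noboru) there are 3 shares of (1)/3 = 1/3 each.
Living: Takeshi — each takes 1/3.
Deceased: Umeko and Noboru. Their combined 2/3 is pooled and carried to generation 2.
At generation 2 (Fumio, Junko, Isamu, Yori, Mariko) there are 5 shares of (2/3)/5 = 2/15 each.
Living: Fumio, Yori, and Mariko — each takes 2/15.
Deceased: Junko and Isamu. Their combined 4/15 is pooled and carried to generation 3.
At generation 3 (Reiko, Emiko, Chiyo, Daichi, Kenji, Ryo, Sachiko) there are 7 shares of (4/15)/7 = 4/105 each.
Living: Reiko, Emiko, Chiyo, Daichi, Kenji, Ryo, and Sachiko — each takes 4/105.

Chiyo 4/105; Daichi 4/105; Emiko 4/105; Fumio 2/15; Kenji 4/105; Mariko 2/15; Reiko 4/105; Ryo 4/105; Sachiko 4/105; Takeshi 1/3; Yori 2/15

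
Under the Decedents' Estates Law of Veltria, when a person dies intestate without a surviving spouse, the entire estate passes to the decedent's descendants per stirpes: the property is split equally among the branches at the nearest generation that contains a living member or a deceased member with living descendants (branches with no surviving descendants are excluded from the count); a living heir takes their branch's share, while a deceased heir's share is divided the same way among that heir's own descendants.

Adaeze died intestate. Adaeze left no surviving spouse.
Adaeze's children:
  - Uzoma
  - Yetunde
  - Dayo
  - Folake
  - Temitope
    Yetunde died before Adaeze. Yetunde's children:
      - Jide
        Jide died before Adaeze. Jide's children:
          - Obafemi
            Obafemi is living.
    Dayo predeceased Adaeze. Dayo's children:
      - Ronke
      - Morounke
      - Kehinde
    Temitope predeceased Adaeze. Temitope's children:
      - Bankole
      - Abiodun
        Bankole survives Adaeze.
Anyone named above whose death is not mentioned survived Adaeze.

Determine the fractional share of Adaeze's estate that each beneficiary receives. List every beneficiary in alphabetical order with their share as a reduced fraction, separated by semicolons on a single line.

Abiodun 1/10; Bankole 1/10; Folake 1/5; Kehinde 1/15; Morounke 1/15; Obafemi 1/5; Ronke 1/15; Uzoma 1/5

There is no surviving spouse, so the entire estate passes to Adaeze's descendants per stirpes.
The estate is divided into 5 equal shares of 1/5 among Uzoma, Yetunde, Dayo, Folake, Temitope.
Uzoma is living and takes 1/5.
Yetunde predeceased; the 1/5 allotted to Yetunde's branch passes to Yetunde's issue by representation.
Jide's line is the sole branch at this level, so the full 1/5 passes to Jide's issue by representation.
Obafemi is the sole taker at this level and receives the full 1/5.
Dayo predeceased; the 1/5 allotted to Dayo's branch passes to Dayo's issue by representation.
The 1/5 is divided into 3 equal shares of 1/15 among Ronke, Morounke, Kehinde.
Ronke is living and takes 1/15.
Morounke is living and takes 1/15.
Kehinde is living and takes 1/15.
Folake is living and takes 1/5.
Temitope predeceased; the 1/5 allotted to Temitope's branch passes to Temitope's issue by representation.
The 1/5 is divided into 2 equal shares of 1/10 among Bankole, Abiodun.
Bankole is living and takes 1/10.
Abiodun is living and takes 1/10.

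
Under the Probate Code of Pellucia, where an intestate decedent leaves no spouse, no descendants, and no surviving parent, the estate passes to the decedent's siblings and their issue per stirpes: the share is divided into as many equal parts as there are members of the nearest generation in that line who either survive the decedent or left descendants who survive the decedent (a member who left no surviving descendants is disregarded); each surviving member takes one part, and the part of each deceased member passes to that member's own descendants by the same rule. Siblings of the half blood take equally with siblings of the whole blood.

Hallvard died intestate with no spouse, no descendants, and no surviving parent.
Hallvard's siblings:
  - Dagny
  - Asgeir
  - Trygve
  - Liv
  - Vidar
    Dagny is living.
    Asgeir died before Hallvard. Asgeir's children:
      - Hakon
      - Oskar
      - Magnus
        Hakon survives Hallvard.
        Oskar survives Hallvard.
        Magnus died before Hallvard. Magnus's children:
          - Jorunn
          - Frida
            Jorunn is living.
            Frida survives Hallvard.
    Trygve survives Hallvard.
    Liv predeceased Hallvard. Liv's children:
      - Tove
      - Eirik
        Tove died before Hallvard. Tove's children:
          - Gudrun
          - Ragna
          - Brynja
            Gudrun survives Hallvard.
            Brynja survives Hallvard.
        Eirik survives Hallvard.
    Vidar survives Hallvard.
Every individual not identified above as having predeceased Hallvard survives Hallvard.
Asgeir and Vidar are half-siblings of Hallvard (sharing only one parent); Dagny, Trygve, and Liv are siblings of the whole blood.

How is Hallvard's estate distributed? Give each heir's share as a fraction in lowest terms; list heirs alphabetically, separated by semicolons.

Brynja 1/30; Dagny 1/5; Eirik 1/10; Frida 1/30; Gudrun 1/30; Hakon 1/15; Jorunn 1/30; Oskar 1/15; Ragna 1/30; Trygve 1/5; Vidar 1/5

No spouse, descendants, or parent survives, so the estate passes to Hallvard's siblings per stirpes.
Half-blood and whole-blood siblings take equally under the stated rule.
The estate is divided into 5 equal shares of 1/5 among Dagny, Asgeir, Trygve, Liv, Vidar.
Dagny is living and takes 1/5.
Asgeir predeceased; the 1/5 allotted to Asgeir's branch passes to Asgeir's issue by representation.
The 1/5 is divided into 3 equal shares of 1/15 among Hakon, Oskar, Magnus.
Hakon is living and takes 1/15.
Oskar is living and takes 1/15.
Magnus predeceased; the 1/15 allotted to Magnus's branch passes to Magnus's issue by representation.
The 1/15 is divided into 2 equal shares of 1/30 among Jorunn, Frida.
Jorunn is living and takes 1/30.
Frida is living and takes 1/30.
Trygve is living and takes 1/5.
Liv predeceased; the 1/5 allotted to Liv's branch passes to Liv's issue by representation.
The 1/5 is divided into 2 equal shares of 1/10 among Tove, Eirik.
Tove predeceased; the 1/10 allotted to Tove's branch passes to Tove's issue by representation.
The 1/10 is divided into 3 equal shares of 1/30 among Gudrun, Ragna, Brynja.
Gudrun is living and takes 1/30.
Ragna is living and takes 1/30.
Brynja is living and takes 1/30.
Eirik is living and takes 1/10.
Vidar is living and takes 1/5.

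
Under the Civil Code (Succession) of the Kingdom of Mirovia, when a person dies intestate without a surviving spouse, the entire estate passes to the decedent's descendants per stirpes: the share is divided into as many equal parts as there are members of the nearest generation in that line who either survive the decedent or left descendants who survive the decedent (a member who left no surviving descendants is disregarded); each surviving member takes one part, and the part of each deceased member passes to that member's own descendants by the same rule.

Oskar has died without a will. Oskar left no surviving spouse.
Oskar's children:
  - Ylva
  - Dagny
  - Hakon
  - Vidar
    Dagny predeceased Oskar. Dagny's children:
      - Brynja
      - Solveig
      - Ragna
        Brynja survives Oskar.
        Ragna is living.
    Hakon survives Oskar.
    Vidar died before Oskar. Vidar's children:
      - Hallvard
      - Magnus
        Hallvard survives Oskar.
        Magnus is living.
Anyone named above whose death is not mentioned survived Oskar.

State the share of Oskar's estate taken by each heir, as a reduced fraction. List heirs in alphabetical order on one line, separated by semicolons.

There is no surviving spouse, so the entire estate passes to Oskar's descendants per stirpes.
The estate is divided into 4 equal shares of 1/4 among Ylva, Dagny, Hakon, Vidar.
Ylva is living and takes 1/4.
Dagny predeceased; the 1/4 allotted to Dagny's branch passes to Dagny's issue by representation.
The 1/4 is divided into 3 equal shares of 1/12 among Brynja, Solveig, Ragna.
Brynja is living and takes 1/12.
Solveig is living and takes 1/12.
Ragna is living and takes 1/12.
Hakon is living and takes 1/4.
Vidar predeceased; the 1/4 allotted to Vidar's branch passes to Vidar's issue by representation.
The 1/4 is divided into 2 equal shares of 1/8 among Hallvard, Magnus.
Hallvard is living and takes 1/8.
Magnus is living and takes 1/8.

Brynja 1/12; Hakon 1/4; Hallvard 1/8; Magnus 1/8; Ragna 1/12; Solveig 1/12; Ylva 1/4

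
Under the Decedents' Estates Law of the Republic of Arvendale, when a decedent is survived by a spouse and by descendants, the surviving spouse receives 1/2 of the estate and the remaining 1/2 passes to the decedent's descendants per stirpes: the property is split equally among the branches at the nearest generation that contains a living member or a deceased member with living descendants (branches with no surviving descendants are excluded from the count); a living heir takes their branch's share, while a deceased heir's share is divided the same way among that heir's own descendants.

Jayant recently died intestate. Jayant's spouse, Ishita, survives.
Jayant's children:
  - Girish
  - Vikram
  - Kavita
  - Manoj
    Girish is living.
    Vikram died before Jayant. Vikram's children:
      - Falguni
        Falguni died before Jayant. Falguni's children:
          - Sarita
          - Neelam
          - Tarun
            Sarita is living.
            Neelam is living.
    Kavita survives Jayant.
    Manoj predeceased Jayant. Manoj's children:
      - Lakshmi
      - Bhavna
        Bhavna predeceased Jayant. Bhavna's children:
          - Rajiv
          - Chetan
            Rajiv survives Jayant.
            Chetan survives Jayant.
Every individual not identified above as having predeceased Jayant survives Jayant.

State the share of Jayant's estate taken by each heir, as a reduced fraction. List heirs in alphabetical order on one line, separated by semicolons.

Chetan 1/32; Girish 1/8; Ishita 1/2; Kavita 1/8; Lakshmi 1/16; Neelam 1/24; Rajiv 1/32; Sarita 1/24; Tarun 1/24

Ishita, as surviving spouse, takes 1/2.
The remaining 1/2 passes to Jayant's descendants per stirpes.
The 1/2 is divided into 4 equal shares of 1/8 among Girish, Vikram, Kavita, Manoj.
Girish is living and takes 1/8.
Vikram predeceased; the 1/8 allotted to Vikram's branch passes to Vikram's issue by representation.
Falguni's line is the sole branch at this level, so the full 1/8 passes to Falguni's issue by representation.
The 1/8 is divided into 3 equal shares of 1/24 among Sarita, Neelam, Tarun.
Sarita is living and takes 1/24.
Neelam is living and takes 1/24.
Tarun is living and takes 1/24.
Kavita is living and takes 1/8.
Manoj predeceased; the 1/8 allotted to Manoj's branch passes to Manoj's issue by representation.
The 1/8 is divided into 2 equal shares of 1/16 among Lakshmi, Bhavna.
Lakshmi is living and takes 1/16.
Bhavna predeceased; the 1/16 allotted to Bhavna's branch passes to Bhavna's issue by representation.
The 1/16 is divided into 2 equal shares of 1/32 among Rajiv, Chetan.
Rajiv is living and takes 1/32.
Chetan is living and takes 1/32.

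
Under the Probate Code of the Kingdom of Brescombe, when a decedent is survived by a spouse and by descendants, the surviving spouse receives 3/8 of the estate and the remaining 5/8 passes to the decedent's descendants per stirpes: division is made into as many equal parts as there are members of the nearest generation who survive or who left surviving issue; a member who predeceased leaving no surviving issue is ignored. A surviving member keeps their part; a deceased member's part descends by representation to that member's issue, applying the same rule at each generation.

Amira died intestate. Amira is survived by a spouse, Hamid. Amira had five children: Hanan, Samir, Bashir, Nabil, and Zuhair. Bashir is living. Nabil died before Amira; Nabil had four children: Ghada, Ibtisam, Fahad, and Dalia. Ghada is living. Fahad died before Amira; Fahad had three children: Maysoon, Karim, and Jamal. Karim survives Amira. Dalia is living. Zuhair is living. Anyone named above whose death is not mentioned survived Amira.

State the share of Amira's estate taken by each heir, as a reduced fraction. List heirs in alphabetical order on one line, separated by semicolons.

Bashir 1/8; Dalia 1/32; Ghada 1/32; Hamid 3/8; Hanan 1/8; Ibtisam 1/32; Jamal 1/96; Karim 1/96; Maysoon 1/96; Samir 1/8; Zuhair 1/8

Hamid, as surviving spouse, takes 3/8.
The remaining 5/8 passes to Amira's descendants per stirpes.
The 5/8 is divided into 5 equal shares of 1/8 among Hanan, Samir, Bashir, Nabil, Zuhair.
Hanan is living and takes 1/8.
Samir is living and takes 1/8.
Bashir is living and takes 1/8.
Nabil predeceased; the 1/8 allotted to Nabil's branch passes to Nabil's issue by representation.
The 1/8 is divided into 4 equal shares of 1/32 among Ghada, Ibtisam, Fahad, Dalia.
Ghada is living and takes 1/32.
Ibtisam is living and takes 1/32.
Fahad predeceased; the 1/32 allotted to Fahad's branch passes to Fahad's issue by representation.
The 1/32 is divided into 3 equal shares of 1/96 among Maysoon, Karim, Jamal.
Maysoon is living and takes 1/96.
Karim is living and takes 1/96.
Jamal is living and takes 1/96.
Dalia is living and takes 1/32.
Zuhair is living and takes 1/8.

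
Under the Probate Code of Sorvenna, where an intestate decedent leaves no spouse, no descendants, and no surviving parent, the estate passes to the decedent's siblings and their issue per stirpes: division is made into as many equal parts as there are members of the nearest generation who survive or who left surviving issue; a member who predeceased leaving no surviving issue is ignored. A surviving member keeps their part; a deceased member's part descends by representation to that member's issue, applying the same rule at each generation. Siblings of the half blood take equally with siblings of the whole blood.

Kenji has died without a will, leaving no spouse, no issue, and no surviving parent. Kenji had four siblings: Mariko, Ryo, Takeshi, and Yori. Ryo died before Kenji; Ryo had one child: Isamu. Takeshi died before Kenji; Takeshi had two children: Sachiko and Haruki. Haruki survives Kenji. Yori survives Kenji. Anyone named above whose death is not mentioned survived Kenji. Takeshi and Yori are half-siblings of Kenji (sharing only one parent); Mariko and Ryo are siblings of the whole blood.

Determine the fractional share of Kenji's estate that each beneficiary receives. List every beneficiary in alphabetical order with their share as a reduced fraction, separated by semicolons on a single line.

Haruki 1/8; Isamu 1/4; Mariko 1/4; Sachiko 1/8; Yori 1/4

No spouse, descendants, or parent survives, so the estate passes to Kenji's siblings per stirpes.
Half-blood and whole-blood siblings take equally under the stated rule.
The estate is divided into 4 equal shares of 1/4 among Mariko, Ryo, Takeshi, Yori.
Mariko is living and takes 1/4.
Ryo predeceased; the 1/4 allotted to Ryo's branch passes to Ryo's issue by representation.
Isamu is the sole taker at this level and receives the full 1/4.
Takeshi predeceased; the 1/4 allotted to Takeshi's branch passes to Takeshi's issue by representation.
The 1/4 is divided into 2 equal shares of 1/8 among Sachiko, Haruki.
Sachiko is living and takes 1/8.
Haruki is living and takes 1/8.
Yori is living and takes 1/4.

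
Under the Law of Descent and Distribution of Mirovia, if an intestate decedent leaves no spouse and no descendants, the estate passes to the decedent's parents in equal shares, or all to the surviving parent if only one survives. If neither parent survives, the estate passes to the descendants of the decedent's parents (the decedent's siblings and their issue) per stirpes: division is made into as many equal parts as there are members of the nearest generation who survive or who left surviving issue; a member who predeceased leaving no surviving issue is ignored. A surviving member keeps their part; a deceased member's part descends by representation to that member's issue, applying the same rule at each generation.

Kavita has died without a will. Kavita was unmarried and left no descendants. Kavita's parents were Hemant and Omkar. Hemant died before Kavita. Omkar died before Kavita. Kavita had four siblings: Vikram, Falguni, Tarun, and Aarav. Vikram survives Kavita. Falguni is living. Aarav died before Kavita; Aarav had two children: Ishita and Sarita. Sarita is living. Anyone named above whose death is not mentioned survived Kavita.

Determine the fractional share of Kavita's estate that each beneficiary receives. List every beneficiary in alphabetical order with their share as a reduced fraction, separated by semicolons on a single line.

Neither parent survives and there are no descendants, so the estate passes to Kavita's siblings and their issue per stirpes.
The estate is divided into 4 equal shares of 1/4 among Vikram, Falguni, Tarun, Aarav.
Vikram is living and takes 1/4.
Falguni is living and takes 1/4.
Tarun is living and takes 1/4.
Aarav predeceased; the 1/4 allotted to Aarav's branch passes to Aarav's issue by representation.
The 1/4 is divided into 2 equal shares of 1/8 among Ishita, Sarita.
Ishita is living and takes 1/8.
Sarita is living and takes 1/8.

Falguni 1/4; Ishita 1/8; Sarita 1/8; Tarun 1/4; Vikram 1/4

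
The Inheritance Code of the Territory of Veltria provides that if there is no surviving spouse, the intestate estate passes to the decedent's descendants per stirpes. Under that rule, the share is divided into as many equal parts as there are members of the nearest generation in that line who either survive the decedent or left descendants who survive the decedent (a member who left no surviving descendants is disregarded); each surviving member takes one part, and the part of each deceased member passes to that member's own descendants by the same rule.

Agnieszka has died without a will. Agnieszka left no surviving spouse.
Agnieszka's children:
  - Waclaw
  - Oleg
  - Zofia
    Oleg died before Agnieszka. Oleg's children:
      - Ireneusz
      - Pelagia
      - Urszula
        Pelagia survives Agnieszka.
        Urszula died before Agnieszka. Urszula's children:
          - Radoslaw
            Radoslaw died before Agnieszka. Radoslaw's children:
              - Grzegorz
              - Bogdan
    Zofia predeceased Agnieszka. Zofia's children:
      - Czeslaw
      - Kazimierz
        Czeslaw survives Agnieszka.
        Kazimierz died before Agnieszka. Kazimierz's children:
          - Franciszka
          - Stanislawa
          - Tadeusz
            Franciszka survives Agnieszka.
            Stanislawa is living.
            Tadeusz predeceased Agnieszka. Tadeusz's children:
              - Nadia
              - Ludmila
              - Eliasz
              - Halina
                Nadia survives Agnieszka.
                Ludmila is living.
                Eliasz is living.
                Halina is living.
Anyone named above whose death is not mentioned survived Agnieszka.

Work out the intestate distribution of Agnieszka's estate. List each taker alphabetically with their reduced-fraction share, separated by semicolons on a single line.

There is no surviving spouse, so the entire estate passes to Agnieszka's descendants per stirpes.
The estate is divided into 3 equal shares of 1/3 among Waclaw, Oleg, Zofia.
Waclaw is living and takes 1/3.
Oleg predeceased; the 1/3 allotted to Oleg's branch passes to Oleg's issue by representation.
The 1/3 is divided into 3 equal shares of 1/9 among Ireneusz, Pelagia, Urszula.
Ireneusz is living and takes 1/9.
Pelagia is living and takes 1/9.
Urszula predeceased; the 1/9 allotted to Urszula's branch passes to Urszula's issue by representation.
Radoslaw's line is the sole branch at this level, so the full 1/9 passes to Radoslaw's issue by representation.
The 1/9 is divided into 2 equal shares of 1/18 among Grzegorz, Bogdan.
Grzegorz is living and takes 1/18.
Bogdan is living and takes 1/18.
Zofia predeceased; the 1/3 allotted to Zofia's branch passes to Zofia's issue by representation.
The 1/3 is divided into 2 equal shares of 1/6 among Czeslaw, Kazimierz.
Czeslaw is living and takes 1/6.
Kazimierz predeceased; the 1/6 allotted to Kazimierz's branch passes to Kazimierz's issue by representation.
The 1/6 is divided into 3 equal shares of 1/18 among Franciszka, Stanislawa, Tadeusz.
Franciszka is living and takes 1/18.
Stanislawa is living and takes 1/18.
Tadeusz predeceased; the 1/18 allotted to Tadeusz's branch passes to Tadeusz's issue by representation.
The 1/18 is divided into 4 equal shares of 1/72 among Nadia, Ludmila, Eliasz, Halina.
Nadia is living and takes 1/72.
Ludmila is living and takes 1/72.
Eliasz is living and takes 1/72.
Halina is living and takes 1/72.

Bogdan 1/18; Czeslaw 1/6; Eliasz 1/72; Franciszka 1/18; Grzegorz 1/18; Halina 1/72; Ireneusz 1/9; Ludmila 1/72; Nadia 1/72; Pelagia 1/9; Stanislawa 1/18; Waclaw 1/3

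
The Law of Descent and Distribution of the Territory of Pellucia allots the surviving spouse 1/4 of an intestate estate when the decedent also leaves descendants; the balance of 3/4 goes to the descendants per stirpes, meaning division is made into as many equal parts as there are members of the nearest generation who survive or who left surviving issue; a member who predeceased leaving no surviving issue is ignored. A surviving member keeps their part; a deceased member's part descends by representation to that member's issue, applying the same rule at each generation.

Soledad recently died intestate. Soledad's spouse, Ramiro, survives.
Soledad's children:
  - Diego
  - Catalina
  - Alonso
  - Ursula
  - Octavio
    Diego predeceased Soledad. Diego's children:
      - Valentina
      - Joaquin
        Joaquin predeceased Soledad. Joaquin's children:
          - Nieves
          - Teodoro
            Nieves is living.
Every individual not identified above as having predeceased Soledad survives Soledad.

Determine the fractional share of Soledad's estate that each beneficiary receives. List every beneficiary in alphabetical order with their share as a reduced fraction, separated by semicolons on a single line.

Ramiro, as surviving spouse, takes 1/4.
The remaining 3/4 passes to Soledad's descendants per stirpes.
The 3/4 is divided into 5 equal shares of 3/20 among Diego, Catalina, Alonso, Ursula, Octavio.
Diego predeceased; the 3/20 allotted to Diego's branch passes to Diego's issue by representation.
The 3/20 is divided into 2 equal shares of 3/40 among Valentina, Joaquin.
Valentina is living and takes 3/40.
Joaquin predeceased; the 3/40 allotted to Joaquin's branch passes to Joaquin's issue by representation.
The 3/40 is divided into 2 equal shares of 3/80 among Nieves, Teodoro.
Nieves is living and takes 3/80.
Teodoro is living and takes 3/80.
Catalina is living and takes 3/20.
Alonso is living and takes 3/20.
Ursula is living and takes 3/20.
Octavio is living and takes 3/20.

Alonso 3/20; Catalina 3/20; Nieves 3/80; Octavio 3/20; Ramiro 1/4; Teodoro 3/80; Ursula 3/20; Valentina 3/40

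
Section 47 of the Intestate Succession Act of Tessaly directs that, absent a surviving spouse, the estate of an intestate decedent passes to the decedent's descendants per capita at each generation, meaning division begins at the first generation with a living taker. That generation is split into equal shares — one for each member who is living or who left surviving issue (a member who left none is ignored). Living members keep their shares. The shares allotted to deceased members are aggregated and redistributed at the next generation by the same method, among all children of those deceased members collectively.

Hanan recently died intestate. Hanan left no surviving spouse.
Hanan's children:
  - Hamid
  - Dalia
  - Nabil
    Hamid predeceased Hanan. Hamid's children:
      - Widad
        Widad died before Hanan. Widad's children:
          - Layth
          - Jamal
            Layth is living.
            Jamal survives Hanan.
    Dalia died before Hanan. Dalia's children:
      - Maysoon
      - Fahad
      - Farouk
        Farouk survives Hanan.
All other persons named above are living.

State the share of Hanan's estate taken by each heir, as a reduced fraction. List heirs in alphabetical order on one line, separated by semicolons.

There is no surviving spouse, so the entire estate passes to Hanan's descendants per capita at each generation.
At generation 1 (Hamid, Dalia, Nabil) there are 3 shares of (1)/3 = 1/3 each.
Living: Nabil — each takes 1/3.
Deceased: Hamid and Dalia. Their combined 2/3 is pooled and carried to generation 2.
At generation 2 (Widad, Maysoon, Fahad, Farouk) there are 4 shares of (2/3)/4 = 1/6 each.
Living: Maysoon, Fahad, and Farouk — each takes 1/6.
Deceased: Widad. That 1/6 share is carried to generation 3.
At generation 3 (Layth, Jamal) there are 2 shares of (1/6)/2 = 1/12 each.
Living: Layth and Jamal — each takes 1/12.

Fahad 1/6; Farouk 1/6; Jamal 1/12; Layth 1/12; Maysoon 1/6; Nabil 1/3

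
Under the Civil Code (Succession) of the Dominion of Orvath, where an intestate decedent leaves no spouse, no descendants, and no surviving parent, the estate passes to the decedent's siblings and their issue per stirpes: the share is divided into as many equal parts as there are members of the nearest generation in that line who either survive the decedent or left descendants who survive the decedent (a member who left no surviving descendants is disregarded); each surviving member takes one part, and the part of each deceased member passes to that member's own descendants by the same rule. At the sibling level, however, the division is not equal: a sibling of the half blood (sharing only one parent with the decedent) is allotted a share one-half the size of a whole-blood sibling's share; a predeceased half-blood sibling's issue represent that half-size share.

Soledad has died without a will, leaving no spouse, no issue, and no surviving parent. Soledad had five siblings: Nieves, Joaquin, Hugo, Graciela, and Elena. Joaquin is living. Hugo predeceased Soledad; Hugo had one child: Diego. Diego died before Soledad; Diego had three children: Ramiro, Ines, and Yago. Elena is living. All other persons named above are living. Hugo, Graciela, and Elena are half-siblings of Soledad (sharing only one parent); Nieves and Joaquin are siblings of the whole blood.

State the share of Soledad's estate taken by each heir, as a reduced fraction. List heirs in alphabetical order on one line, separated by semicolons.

Elena 1/7; Graciela 1/7; Ines 1/21; Joaquin 2/7; Nieves 2/7; Ramiro 1/21; Yago 1/21

No spouse, descendants, or parent survives, so the estate passes to Soledad's siblings per stirpes.
Half-blood siblings count for one-half the weight of whole-blood siblings at the initial division.
Dividing 1 in proportion to weights (total weight 7/2): Nieves (weight 1) → 2/7; Joaquin (weight 1) → 2/7; Hugo (weight 1/2) → 1/7; Graciela (weight 1/2) → 1/7; Elena (weight 1/2) → 1/7.
Nieves is living and takes 2/7.
Joaquin is living and takes 2/7.
Hugo predeceased; the 1/7 allotted to Hugo's branch passes to Hugo's issue by representation.
Diego's line is the sole branch at this level, so the full 1/7 passes to Diego's issue by representation.
The 1/7 is divided into 3 equal shares of 1/21 among Ramiro, Ines, Yago.
Ramiro is living and takes 1/21.
Ines is living and takes 1/21.
Yago is living and takes 1/21.
Graciela is living and takes 1/7.
Elena is living and takes 1/7.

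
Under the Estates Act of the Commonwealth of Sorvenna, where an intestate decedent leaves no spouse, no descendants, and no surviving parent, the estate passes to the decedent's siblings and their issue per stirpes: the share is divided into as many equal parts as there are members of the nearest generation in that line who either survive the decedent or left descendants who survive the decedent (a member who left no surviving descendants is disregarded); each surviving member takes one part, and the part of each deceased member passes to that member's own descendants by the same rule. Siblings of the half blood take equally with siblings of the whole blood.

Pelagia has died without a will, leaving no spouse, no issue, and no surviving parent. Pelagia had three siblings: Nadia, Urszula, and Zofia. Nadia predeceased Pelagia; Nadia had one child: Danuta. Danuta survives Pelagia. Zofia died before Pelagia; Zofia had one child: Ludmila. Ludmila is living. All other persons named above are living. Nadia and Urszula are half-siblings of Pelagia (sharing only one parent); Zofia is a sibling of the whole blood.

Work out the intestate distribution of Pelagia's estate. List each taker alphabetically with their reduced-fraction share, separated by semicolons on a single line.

Danuta 1/3; Ludmila 1/3; Urszula 1/3

No spouse, descendants, or parent survives, so the estate passes to Pelagia's siblings per stirpes.
Half-blood and whole-blood siblings take equally under the stated rule.
The estate is divided into 3 equal shares of 1/3 among Nadia, Urszula, Zofia.
Nadia predeceased; the 1/3 allotted to Nadia's branch passes to Nadia's issue by representation.
Danuta is the sole taker at this level and receives the full 1/3.
Urszula is living and takes 1/3.
Zofia predeceased; the 1/3 allotted to Zofia's branch passes to Zofia's issue by representation.
Ludmila is the sole taker at this level and receives the full 1/3.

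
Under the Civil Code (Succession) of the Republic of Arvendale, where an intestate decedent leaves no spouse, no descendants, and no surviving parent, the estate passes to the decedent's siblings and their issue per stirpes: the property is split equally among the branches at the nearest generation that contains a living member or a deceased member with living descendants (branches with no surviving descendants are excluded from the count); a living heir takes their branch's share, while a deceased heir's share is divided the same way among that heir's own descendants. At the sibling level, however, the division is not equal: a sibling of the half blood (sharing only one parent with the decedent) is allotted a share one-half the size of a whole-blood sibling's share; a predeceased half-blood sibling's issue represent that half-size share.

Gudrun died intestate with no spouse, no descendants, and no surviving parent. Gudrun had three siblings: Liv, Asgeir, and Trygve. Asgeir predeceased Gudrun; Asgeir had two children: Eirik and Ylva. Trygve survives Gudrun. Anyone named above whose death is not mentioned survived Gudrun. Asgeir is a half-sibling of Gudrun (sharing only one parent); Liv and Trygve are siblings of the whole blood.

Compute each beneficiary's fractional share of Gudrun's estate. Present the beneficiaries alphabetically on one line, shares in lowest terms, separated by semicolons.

No spouse, descendants, or parent survives, so the estate passes to Gudrun's siblings per stirpes.
Half-blood siblings count for one-half the weight of whole-blood siblings at the initial division.
Dividing 1 in proportion to weights (total weight 5/2): Liv (weight 1) → 2/5; Asgeir (weight 1/2) → 1/5; Trygve (weight 1) → 2/5.
Liv is living and takes 2/5.
Asgeir predeceased; the 1/5 allotted to Asgeir's branch passes to Asgeir's issue by representation.
The 1/5 is divided into 2 equal shares of 1/10 among Eirik, Ylva.
Eirik is living and takes 1/10.
Ylva is living and takes 1/10.
Trygve is living and takes 2/5.

Eirik 1/10; Liv 2/5; Trygve 2/5; Ylva 1/10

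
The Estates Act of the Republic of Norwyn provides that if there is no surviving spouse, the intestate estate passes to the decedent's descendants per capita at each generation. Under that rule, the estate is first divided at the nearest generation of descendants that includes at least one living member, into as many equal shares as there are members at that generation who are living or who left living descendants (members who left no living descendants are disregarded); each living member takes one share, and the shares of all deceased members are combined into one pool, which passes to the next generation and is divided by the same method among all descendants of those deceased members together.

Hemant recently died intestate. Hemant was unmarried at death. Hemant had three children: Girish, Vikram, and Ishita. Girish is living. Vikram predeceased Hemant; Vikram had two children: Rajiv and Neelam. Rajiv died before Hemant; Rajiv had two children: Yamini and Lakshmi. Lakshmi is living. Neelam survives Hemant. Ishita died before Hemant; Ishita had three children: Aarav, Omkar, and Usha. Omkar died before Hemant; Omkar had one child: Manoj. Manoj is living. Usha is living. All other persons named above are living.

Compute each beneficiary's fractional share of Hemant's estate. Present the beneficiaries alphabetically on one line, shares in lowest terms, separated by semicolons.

There is no surviving spouse, so the entire estate passes to Hemant's descendants per capita at each generation.
At generation 1 (Girish, Vikram, Ishita) there are 3 shares of (1)/3 = 1/3 each.
Living: Girish — each takes 1/3.
Deceased: Vikram and Ishita. Their combined 2/3 is pooled and carried to generation 2.
At generation 2 (Rajiv, Neelam, Aarav, Omkar, Usha) there are 5 shares of (2/3)/5 = 2/15 each.
Living: Neelam, Aarav, and Usha — each takes 2/15.
Deceased: Rajiv and Omkar. Their combined 4/15 is pooled and carried to generation 3.
At generation 3 (Yamini, Lakshmi, Manoj) there are 3 shares of (4/15)/3 = 4/45 each.
Living: Yamini, Lakshmi, and Manoj — each takes 4/45.

Aarav 2/15; Girish 1/3; Lakshmi 4/45; Manoj 4/45; Neelam 2/15; Usha 2/15; Yamini 4/45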